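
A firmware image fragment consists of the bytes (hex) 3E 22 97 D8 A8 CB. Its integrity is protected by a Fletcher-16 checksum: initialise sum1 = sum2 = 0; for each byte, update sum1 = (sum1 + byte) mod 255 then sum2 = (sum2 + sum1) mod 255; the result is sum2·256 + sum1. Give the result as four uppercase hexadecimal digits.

2645

Running sums (mod 255):
  after byte 0 (3E): sum1=62, sum2=62
  after byte 1 (22): sum1=96, sum2=158
  after byte 2 (97): sum1=247, sum2=150
  after byte 3 (D8): sum1=208, sum2=103
  after byte 4 (A8): sum1=121, sum2=224
  after byte 5 (CB): sum1=69, sum2=38
Checksum = sum2·256 + sum1 = 38·256 + 69 = 9797 = 0x2645.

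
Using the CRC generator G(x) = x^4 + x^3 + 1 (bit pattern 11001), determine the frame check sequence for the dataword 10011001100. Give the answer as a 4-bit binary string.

Append 4 zeros: 100110011000000. Divide by 11001 (XOR where the leading bit is 1):
  pos 0: 10011 XOR 11001 = 01010
  pos 1: 10100 XOR 11001 = 01101
  pos 2: 11010 XOR 11001 = 00011
  pos 5: 11110 XOR 11001 = 00111
  pos 7: 11100 XOR 11001 = 00101
  pos 9: 10100 XOR 11001 = 01101
  pos 10: 11010 XOR 11001 = 00011
Remainder (last 4 bits) = 0011. This is the CRC / FCS.

0011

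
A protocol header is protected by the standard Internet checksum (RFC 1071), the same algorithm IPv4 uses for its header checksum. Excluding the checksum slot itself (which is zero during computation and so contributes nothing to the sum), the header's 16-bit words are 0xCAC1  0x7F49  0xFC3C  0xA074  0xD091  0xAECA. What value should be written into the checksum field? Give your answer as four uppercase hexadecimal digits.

99E6

One's-complement addition (fold any carry out of bit 15 back into bit 0):
  0xCAC1 + 0x7F49 = 0x14A0A → wrap carry → 0x4A0B
  0x4A0B + 0xFC3C = 0x14647 → wrap carry → 0x4648
  0x4648 + 0xA074 = 0x0E6BC
  0xE6BC + 0xD091 = 0x1B74D → wrap carry → 0xB74E
  0xB74E + 0xAECA = 0x16618 → wrap carry → 0x6619
One's-complement sum = 0x6619.
Checksum = ~0x6619 & 0xFFFF = 0x99E6.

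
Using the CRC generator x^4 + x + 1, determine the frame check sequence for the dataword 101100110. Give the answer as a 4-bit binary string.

Append 4 zeros: 1011001100000. Divide by 10011 (XOR where the leading bit is 1):
  pos 0: 10110 XOR 10011 = 00101
  pos 2: 10101 XOR 10011 = 00110
  pos 4: 11010 XOR 10011 = 01001
  pos 5: 10010 XOR 10011 = 00001
Remainder (last 4 bits) = 1000. This is the CRC / FCS.

1000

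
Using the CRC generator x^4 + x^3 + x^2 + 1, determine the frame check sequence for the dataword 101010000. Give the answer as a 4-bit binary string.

1101

Append 4 zeros: 1010100000000. Divide by 11101 (XOR where the leading bit is 1):
  pos 0: 10101 XOR 11101 = 01000
  pos 1: 10000 XOR 11101 = 01101
  pos 2: 11010 XOR 11101 = 00111
  pos 4: 11100 XOR 11101 = 00001
  pos 8: 10000 XOR 11101 = 01101
Remainder (last 4 bits) = 1101. This is the CRC / FCS.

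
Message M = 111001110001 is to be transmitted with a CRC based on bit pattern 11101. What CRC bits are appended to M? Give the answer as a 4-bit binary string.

1110

Append 4 zeros: 1110011100010000. Divide by 11101 (XOR where the leading bit is 1):
  pos 0: 11100 XOR 11101 = 00001
  pos 4: 11110 XOR 11101 = 00011
  pos 7: 11001 XOR 11101 = 00100
  pos 9: 10000 XOR 11101 = 01101
  pos 10: 11010 XOR 11101 = 00111
Remainder (last 4 bits) = 1110. This is the CRC / FCS.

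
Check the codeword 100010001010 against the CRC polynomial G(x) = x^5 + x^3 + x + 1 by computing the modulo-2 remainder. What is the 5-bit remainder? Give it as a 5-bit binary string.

00000

Modulo-2 division of 100010001010 by 101011:
  pos 0: 100010 XOR 101011 = 001001
  pos 2: 100100 XOR 101011 = 001111
  pos 4: 111110 XOR 101011 = 010101
  pos 5: 101011 XOR 101011 = 000000
Remainder = 00000 (zero — the frame passes the CRC check).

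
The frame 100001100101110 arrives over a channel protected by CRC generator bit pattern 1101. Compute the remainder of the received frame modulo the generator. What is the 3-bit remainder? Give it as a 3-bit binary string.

111

Modulo-2 division of 100001100101110 by 1101:
  pos 0: 1000 XOR 1101 = 0101
  pos 1: 1010 XOR 1101 = 0111
  pos 2: 1111 XOR 1101 = 0010
  pos 4: 1010 XOR 1101 = 0111
  pos 5: 1110 XOR 1101 = 0011
  pos 7: 1110 XOR 1101 = 0011
  pos 9: 1111 XOR 1101 = 0010
  pos 11: 1010 XOR 1101 = 0111
Remainder = 111 (nonzero — an error is detected).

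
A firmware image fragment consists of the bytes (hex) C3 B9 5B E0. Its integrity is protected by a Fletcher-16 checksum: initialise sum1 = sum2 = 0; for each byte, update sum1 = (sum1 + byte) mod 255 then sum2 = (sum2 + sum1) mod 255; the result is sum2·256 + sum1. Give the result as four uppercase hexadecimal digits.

D3B9

Running sums (mod 255):
  after byte 0 (C3): sum1=195, sum2=195
  after byte 1 (B9): sum1=125, sum2=65
  after byte 2 (5B): sum1=216, sum2=26
  after byte 3 (E0): sum1=185, sum2=211
Checksum = sum2·256 + sum1 = 211·256 + 185 = 54201 = 0xD3B9.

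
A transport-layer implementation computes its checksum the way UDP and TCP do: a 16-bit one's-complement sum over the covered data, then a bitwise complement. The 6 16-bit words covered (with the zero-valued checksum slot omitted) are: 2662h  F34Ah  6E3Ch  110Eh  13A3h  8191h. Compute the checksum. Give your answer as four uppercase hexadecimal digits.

One's-complement addition (fold any carry out of bit 15 back into bit 0):
  0x2662 + 0xF34A = 0x119AC → wrap carry → 0x19AD
  0x19AD + 0x6E3C = 0x087E9
  0x87E9 + 0x110E = 0x098F7
  0x98F7 + 0x13A3 = 0x0AC9A
  0xAC9A + 0x8191 = 0x12E2B → wrap carry → 0x2E2C
One's-complement sum = 0x2E2C.
Checksum = ~0x2E2C & 0xFFFF = 0xD1D3.

D1D3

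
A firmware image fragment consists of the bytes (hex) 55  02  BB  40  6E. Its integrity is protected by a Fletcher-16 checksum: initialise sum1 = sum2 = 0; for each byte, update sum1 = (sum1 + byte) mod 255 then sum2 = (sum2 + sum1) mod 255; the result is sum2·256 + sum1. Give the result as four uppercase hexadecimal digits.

D4C1

Running sums (mod 255):
  after byte 0 (55): sum1=85, sum2=85
  after byte 1 (02): sum1=87, sum2=172
  after byte 2 (BB): sum1=19, sum2=191
  after byte 3 (40): sum1=83, sum2=19
  after byte 4 (6E): sum1=193, sum2=212
Checksum = sum2·256 + sum1 = 212·256 + 193 = 54465 = 0xD4C1.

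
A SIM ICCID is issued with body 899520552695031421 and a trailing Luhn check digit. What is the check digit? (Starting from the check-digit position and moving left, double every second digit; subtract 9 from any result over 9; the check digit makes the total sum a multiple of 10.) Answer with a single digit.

1

Partial digits right→left: 1 2 4 1 3 0 5 9 6 2 5 5 0 2 5 9 9 8
Double every second digit counting from the check-digit position (so the 1st, 3rd, 5th, ... of the partial from the right).
  doubled (with −9 where >9): 2 8 6 1 3 1 0 1 9 → sum 31
  kept as-is: 2 1 0 9 2 5 2 9 8 → sum 38
Total = 31 + 38 = 69.
Check digit = (10 − (69 mod 10)) mod 10 = 1.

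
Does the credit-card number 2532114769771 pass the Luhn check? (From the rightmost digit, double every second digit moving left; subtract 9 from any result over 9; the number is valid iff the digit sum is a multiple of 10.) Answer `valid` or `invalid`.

valid

From the right, keep odd positions and double even positions (subtract 9 from any doubled value over 9):
  doubled (positions 2,4,...): 5 9 5 2 4 1 → sum 26
  kept (positions 1,3,...): 1 7 6 4 1 3 2 → sum 24
Total = 50.
50 mod 10 = 0, so the number is valid.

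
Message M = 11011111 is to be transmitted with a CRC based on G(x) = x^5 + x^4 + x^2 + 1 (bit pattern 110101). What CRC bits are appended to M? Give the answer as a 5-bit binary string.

11100

Append 5 zeros: 1101111100000. Divide by 110101 (XOR where the leading bit is 1):
  pos 0: 110111 XOR 110101 = 000010
  pos 4: 101100 XOR 110101 = 011001
  pos 5: 110010 XOR 110101 = 000111
Remainder (last 5 bits) = 11100. This is the CRC / FCS.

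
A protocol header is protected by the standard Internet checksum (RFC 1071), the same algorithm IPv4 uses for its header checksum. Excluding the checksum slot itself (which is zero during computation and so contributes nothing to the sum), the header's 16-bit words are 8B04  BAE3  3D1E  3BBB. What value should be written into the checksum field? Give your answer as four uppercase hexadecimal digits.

One's-complement addition (fold any carry out of bit 15 back into bit 0):
  0x8B04 + 0xBAE3 = 0x145E7 → wrap carry → 0x45E8
  0x45E8 + 0x3D1E = 0x08306
  0x8306 + 0x3BBB = 0x0BEC1
One's-complement sum = 0xBEC1.
Checksum = ~0xBEC1 & 0xFFFF = 0x413E.

413E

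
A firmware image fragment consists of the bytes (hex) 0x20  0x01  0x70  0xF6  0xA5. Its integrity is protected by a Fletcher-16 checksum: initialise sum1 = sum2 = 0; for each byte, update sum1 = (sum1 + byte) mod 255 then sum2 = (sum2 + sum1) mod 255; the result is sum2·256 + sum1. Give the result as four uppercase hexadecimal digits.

892E

Running sums (mod 255):
  after byte 0 (0x20): sum1=32, sum2=32
  after byte 1 (0x01): sum1=33, sum2=65
  after byte 2 (0x70): sum1=145, sum2=210
  after byte 3 (0xF6): sum1=136, sum2=91
  after byte 4 (0xA5): sum1=46, sum2=137
Checksum = sum2·256 + sum1 = 137·256 + 46 = 35118 = 0x892E.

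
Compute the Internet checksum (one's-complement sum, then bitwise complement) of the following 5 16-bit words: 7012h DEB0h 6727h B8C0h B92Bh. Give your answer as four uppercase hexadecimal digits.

D828

One's-complement addition (fold any carry out of bit 15 back into bit 0):
  0x7012 + 0xDEB0 = 0x14EC2 → wrap carry → 0x4EC3
  0x4EC3 + 0x6727 = 0x0B5EA
  0xB5EA + 0xB8C0 = 0x16EAA → wrap carry → 0x6EAB
  0x6EAB + 0xB92B = 0x127D6 → wrap carry → 0x27D7
One's-complement sum = 0x27D7.
Checksum = ~0x27D7 & 0xFFFF = 0xD828.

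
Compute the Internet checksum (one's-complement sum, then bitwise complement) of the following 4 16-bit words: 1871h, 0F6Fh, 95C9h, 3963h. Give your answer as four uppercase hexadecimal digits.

08F3

One's-complement addition (fold any carry out of bit 15 back into bit 0):
  0x1871 + 0x0F6F = 0x027E0
  0x27E0 + 0x95C9 = 0x0BDA9
  0xBDA9 + 0x3963 = 0x0F70C
One's-complement sum = 0xF70C.
Checksum = ~0xF70C & 0xFFFF = 0x08F3.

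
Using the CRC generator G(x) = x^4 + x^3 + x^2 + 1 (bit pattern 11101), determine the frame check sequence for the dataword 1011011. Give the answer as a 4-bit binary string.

Append 4 zeros: 10110110000. Divide by 11101 (XOR where the leading bit is 1):
  pos 0: 10110 XOR 11101 = 01011
  pos 1: 10111 XOR 11101 = 01010
  pos 2: 10101 XOR 11101 = 01000
  pos 3: 10000 XOR 11101 = 01101
  pos 4: 11010 XOR 11101 = 00111
  pos 6: 11100 XOR 11101 = 00001
Remainder (last 4 bits) = 0001. This is the CRC / FCS.

0001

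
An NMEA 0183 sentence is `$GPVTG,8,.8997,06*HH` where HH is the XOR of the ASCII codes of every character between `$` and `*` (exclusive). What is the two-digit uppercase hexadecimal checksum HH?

61

XOR the ASCII codes of the payload characters:
  'G' = 0x47 → acc = 0x47
  'P' = 0x50 → acc = 0x17
  'V' = 0x56 → acc = 0x41
  'T' = 0x54 → acc = 0x15
  'G' = 0x47 → acc = 0x52
  ',' = 0x2C → acc = 0x7E
  '8' = 0x38 → acc = 0x46
  ',' = 0x2C → acc = 0x6A
  '.' = 0x2E → acc = 0x44
  '8' = 0x38 → acc = 0x7C
  '9' = 0x39 → acc = 0x45
  '9' = 0x39 → acc = 0x7C
  '7' = 0x37 → acc = 0x4B
  ',' = 0x2C → acc = 0x67
  '0' = 0x30 → acc = 0x57
  '6' = 0x36 → acc = 0x61
Checksum = 0x61.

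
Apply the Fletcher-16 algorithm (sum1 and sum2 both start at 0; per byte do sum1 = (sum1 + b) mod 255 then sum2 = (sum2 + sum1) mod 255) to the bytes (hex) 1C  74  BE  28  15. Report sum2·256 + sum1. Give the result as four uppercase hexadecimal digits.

008C

Running sums (mod 255):
  after byte 0 (1C): sum1=28, sum2=28
  after byte 1 (74): sum1=144, sum2=172
  after byte 2 (BE): sum1=79, sum2=251
  after byte 3 (28): sum1=119, sum2=115
  after byte 4 (15): sum1=140, sum2=0
Checksum = sum2·256 + sum1 = 0·256 + 140 = 140 = 0x008C.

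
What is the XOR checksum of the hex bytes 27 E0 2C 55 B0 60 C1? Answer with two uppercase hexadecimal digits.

XOR the bytes together:
  start with 0x27
  0x27 ⊕ 0xE0 = 0xC7
  0xC7 ⊕ 0x2C = 0xEB
  0xEB ⊕ 0x55 = 0xBE
  0xBE ⊕ 0xB0 = 0x0E
  0x0E ⊕ 0x60 = 0x6E
  0x6E ⊕ 0xC1 = 0xAF

AF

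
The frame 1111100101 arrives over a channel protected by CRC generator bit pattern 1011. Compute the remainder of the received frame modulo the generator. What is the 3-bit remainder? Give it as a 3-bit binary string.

000

Modulo-2 division of 1111100101 by 1011:
  pos 0: 1111 XOR 1011 = 0100
  pos 1: 1001 XOR 1011 = 0010
  pos 3: 1000 XOR 1011 = 0011
  pos 5: 1110 XOR 1011 = 0101
  pos 6: 1011 XOR 1011 = 0000
Remainder = 000 (zero — the frame passes the CRC check).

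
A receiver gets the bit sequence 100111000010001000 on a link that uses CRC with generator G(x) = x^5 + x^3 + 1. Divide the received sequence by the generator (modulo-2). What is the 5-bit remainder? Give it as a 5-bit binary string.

Modulo-2 division of 100111000010001000 by 101001:
  pos 0: 100111 XOR 101001 = 001110
  pos 2: 111000 XOR 101001 = 010001
  pos 3: 100010 XOR 101001 = 001011
  pos 5: 101101 XOR 101001 = 000100
  pos 8: 100000 XOR 101001 = 001001
  pos 10: 100110 XOR 101001 = 001111
  pos 12: 111100 XOR 101001 = 010101
Remainder = 10101 (nonzero — an error is detected).

10101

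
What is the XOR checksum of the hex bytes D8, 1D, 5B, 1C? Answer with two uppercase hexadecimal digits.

XOR the bytes together:
  start with 0xD8
  0xD8 ⊕ 0x1D = 0xC5
  0xC5 ⊕ 0x5B = 0x9E
  0x9E ⊕ 0x1C = 0x82

82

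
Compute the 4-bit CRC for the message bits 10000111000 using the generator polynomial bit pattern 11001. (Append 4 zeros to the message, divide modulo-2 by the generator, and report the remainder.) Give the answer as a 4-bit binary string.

0000

Append 4 zeros: 100001110000000. Divide by 11001 (XOR where the leading bit is 1):
  pos 0: 10000 XOR 11001 = 01001
  pos 1: 10011 XOR 11001 = 01010
  pos 2: 10101 XOR 11001 = 01100
  pos 3: 11001 XOR 11001 = 00000
Remainder (last 4 bits) = 0000. This is the CRC / FCS.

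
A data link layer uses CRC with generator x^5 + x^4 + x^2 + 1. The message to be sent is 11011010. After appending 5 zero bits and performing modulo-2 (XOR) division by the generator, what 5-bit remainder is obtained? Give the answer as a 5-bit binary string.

Append 5 zeros: 1101101000000. Divide by 110101 (XOR where the leading bit is 1):
  pos 0: 110110 XOR 110101 = 000011
  pos 4: 111000 XOR 110101 = 001101
  pos 6: 110100 XOR 110101 = 000001
Remainder (last 5 bits) = 00010. This is the CRC / FCS.

00010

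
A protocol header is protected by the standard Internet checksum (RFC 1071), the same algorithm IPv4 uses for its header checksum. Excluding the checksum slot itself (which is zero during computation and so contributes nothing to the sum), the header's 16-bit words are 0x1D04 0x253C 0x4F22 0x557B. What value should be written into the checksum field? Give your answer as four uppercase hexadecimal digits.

1922

One's-complement addition (fold any carry out of bit 15 back into bit 0):
  0x1D04 + 0x253C = 0x04240
  0x4240 + 0x4F22 = 0x09162
  0x9162 + 0x557B = 0x0E6DD
One's-complement sum = 0xE6DD.
Checksum = ~0xE6DD & 0xFFFF = 0x1922.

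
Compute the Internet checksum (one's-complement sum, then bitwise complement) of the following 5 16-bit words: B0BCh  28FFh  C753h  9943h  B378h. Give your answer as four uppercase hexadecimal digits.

One's-complement addition (fold any carry out of bit 15 back into bit 0):
  0xB0BC + 0x28FF = 0x0D9BB
  0xD9BB + 0xC753 = 0x1A10E → wrap carry → 0xA10F
  0xA10F + 0x9943 = 0x13A52 → wrap carry → 0x3A53
  0x3A53 + 0xB378 = 0x0EDCB
One's-complement sum = 0xEDCB.
Checksum = ~0xEDCB & 0xFFFF = 0x1234.

1234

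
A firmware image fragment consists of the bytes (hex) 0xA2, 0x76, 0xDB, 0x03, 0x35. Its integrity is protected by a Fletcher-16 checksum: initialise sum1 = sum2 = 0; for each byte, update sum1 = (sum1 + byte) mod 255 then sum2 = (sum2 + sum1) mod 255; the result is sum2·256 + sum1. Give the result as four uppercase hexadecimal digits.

Running sums (mod 255):
  after byte 0 (0xA2): sum1=162, sum2=162
  after byte 1 (0x76): sum1=25, sum2=187
  after byte 2 (0xDB): sum1=244, sum2=176
  after byte 3 (0x03): sum1=247, sum2=168
  after byte 4 (0x35): sum1=45, sum2=213
Checksum = sum2·256 + sum1 = 213·256 + 45 = 54573 = 0xD52D.

D52D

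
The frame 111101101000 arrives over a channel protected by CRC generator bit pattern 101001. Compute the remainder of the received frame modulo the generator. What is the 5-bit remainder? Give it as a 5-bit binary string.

01000

Modulo-2 division of 111101101000 by 101001:
  pos 0: 111101 XOR 101001 = 010100
  pos 1: 101001 XOR 101001 = 000000
Remainder = 01000 (nonzero — an error is detected).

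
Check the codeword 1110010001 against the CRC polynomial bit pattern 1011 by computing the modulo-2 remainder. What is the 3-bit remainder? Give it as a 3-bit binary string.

Modulo-2 division of 1110010001 by 1011:
  pos 0: 1110 XOR 1011 = 0101
  pos 1: 1010 XOR 1011 = 0001
  pos 4: 1100 XOR 1011 = 0111
  pos 5: 1110 XOR 1011 = 0101
  pos 6: 1011 XOR 1011 = 0000
Remainder = 000 (zero — the frame passes the CRC check).

000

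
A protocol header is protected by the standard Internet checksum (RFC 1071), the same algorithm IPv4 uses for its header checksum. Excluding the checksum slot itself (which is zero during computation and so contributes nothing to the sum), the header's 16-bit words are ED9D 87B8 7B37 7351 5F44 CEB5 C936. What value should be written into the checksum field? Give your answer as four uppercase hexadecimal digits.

A4EF

One's-complement addition (fold any carry out of bit 15 back into bit 0):
  0xED9D + 0x87B8 = 0x17555 → wrap carry → 0x7556
  0x7556 + 0x7B37 = 0x0F08D
  0xF08D + 0x7351 = 0x163DE → wrap carry → 0x63DF
  0x63DF + 0x5F44 = 0x0C323
  0xC323 + 0xCEB5 = 0x191D8 → wrap carry → 0x91D9
  0x91D9 + 0xC936 = 0x15B0F → wrap carry → 0x5B10
One's-complement sum = 0x5B10.
Checksum = ~0x5B10 & 0xFFFF = 0xA4EF.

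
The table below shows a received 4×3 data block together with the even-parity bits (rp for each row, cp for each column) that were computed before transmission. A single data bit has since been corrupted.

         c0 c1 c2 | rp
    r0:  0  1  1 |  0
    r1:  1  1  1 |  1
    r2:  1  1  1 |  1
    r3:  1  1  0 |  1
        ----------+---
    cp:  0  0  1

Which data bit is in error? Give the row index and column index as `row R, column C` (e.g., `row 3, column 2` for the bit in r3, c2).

row 3, column 0

Recompute each row's even parity and compare to rp:
  r0: data parity 0, sent rp 0 → ok
  r1: data parity 1, sent rp 1 → ok
  r2: data parity 1, sent rp 1 → ok
  r3: data parity 0, sent rp 1 → mismatch
Recompute each column's even parity and compare to cp:
  c0: data parity 1, sent cp 0 → mismatch
  c1: data parity 0, sent cp 0 → ok
  c2: data parity 1, sent cp 1 → ok
Exactly one row (r3) and one column (c0) fail → the flipped bit is at their intersection.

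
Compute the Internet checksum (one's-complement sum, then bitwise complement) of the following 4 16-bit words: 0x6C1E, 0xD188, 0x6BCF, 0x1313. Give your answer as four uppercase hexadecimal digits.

One's-complement addition (fold any carry out of bit 15 back into bit 0):
  0x6C1E + 0xD188 = 0x13DA6 → wrap carry → 0x3DA7
  0x3DA7 + 0x6BCF = 0x0A976
  0xA976 + 0x1313 = 0x0BC89
One's-complement sum = 0xBC89.
Checksum = ~0xBC89 & 0xFFFF = 0x4376.

4376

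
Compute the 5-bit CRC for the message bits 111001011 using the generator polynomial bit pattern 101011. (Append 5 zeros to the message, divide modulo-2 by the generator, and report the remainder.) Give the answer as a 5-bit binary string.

Append 5 zeros: 11100101100000. Divide by 101011 (XOR where the leading bit is 1):
  pos 0: 111001 XOR 101011 = 010010
  pos 1: 100100 XOR 101011 = 001111
  pos 3: 111111 XOR 101011 = 010100
  pos 4: 101000 XOR 101011 = 000011
  pos 8: 110000 XOR 101011 = 011011
Remainder (last 5 bits) = 11011. This is the CRC / FCS.

11011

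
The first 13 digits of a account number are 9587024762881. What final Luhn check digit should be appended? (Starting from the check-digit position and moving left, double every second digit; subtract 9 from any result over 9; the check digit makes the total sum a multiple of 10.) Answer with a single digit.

Partial digits right→left: 1 8 8 2 6 7 4 2 0 7 8 5 9
Double every second digit counting from the check-digit position (so the 1st, 3rd, 5th, ... of the partial from the right).
  doubled (with −9 where >9): 2 7 3 8 0 7 9 → sum 36
  kept as-is: 8 2 7 2 7 5 → sum 31
Total = 36 + 31 = 67.
Check digit = (10 − (67 mod 10)) mod 10 = 3.

3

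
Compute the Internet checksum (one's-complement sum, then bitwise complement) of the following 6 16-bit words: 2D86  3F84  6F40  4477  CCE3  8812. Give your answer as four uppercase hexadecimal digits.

8A47

One's-complement addition (fold any carry out of bit 15 back into bit 0):
  0x2D86 + 0x3F84 = 0x06D0A
  0x6D0A + 0x6F40 = 0x0DC4A
  0xDC4A + 0x4477 = 0x120C1 → wrap carry → 0x20C2
  0x20C2 + 0xCCE3 = 0x0EDA5
  0xEDA5 + 0x8812 = 0x175B7 → wrap carry → 0x75B8
One's-complement sum = 0x75B8.
Checksum = ~0x75B8 & 0xFFFF = 0x8A47.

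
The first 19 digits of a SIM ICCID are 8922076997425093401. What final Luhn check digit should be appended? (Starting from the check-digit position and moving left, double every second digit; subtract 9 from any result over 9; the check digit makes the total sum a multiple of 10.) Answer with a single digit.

Partial digits right→left: 1 0 4 3 9 0 5 2 4 7 9 9 6 7 0 2 2 9 8
Double every second digit counting from the check-digit position (so the 1st, 3rd, 5th, ... of the partial from the right).
  doubled (with −9 where >9): 2 8 9 1 8 9 3 0 4 7 → sum 51
  kept as-is: 0 3 0 2 7 9 7 2 9 → sum 39
Total = 51 + 39 = 90.
Check digit = (10 − (90 mod 10)) mod 10 = 0.

0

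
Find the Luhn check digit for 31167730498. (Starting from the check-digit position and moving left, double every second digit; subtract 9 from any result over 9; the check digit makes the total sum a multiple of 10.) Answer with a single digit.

Partial digits right→left: 8 9 4 0 3 7 7 6 1 1 3
Double every second digit counting from the check-digit position (so the 1st, 3rd, 5th, ... of the partial from the right).
  doubled (with −9 where >9): 7 8 6 5 2 6 → sum 34
  kept as-is: 9 0 7 6 1 → sum 23
Total = 34 + 23 = 57.
Check digit = (10 − (57 mod 10)) mod 10 = 3.

3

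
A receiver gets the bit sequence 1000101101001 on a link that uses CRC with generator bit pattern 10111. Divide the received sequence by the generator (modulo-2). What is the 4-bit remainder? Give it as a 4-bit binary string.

Modulo-2 division of 1000101101001 by 10111:
  pos 0: 10001 XOR 10111 = 00110
  pos 2: 11001 XOR 10111 = 01110
  pos 3: 11101 XOR 10111 = 01010
  pos 4: 10100 XOR 10111 = 00011
  pos 7: 11100 XOR 10111 = 01011
  pos 8: 10111 XOR 10111 = 00000
Remainder = 0000 (zero — the frame passes the CRC check).

0000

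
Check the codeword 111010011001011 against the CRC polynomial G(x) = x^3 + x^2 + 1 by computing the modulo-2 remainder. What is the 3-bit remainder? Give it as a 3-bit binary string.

Modulo-2 division of 111010011001011 by 1101:
  pos 0: 1110 XOR 1101 = 0011
  pos 2: 1110 XOR 1101 = 0011
  pos 4: 1101 XOR 1101 = 0000
  pos 8: 1001 XOR 1101 = 0100
  pos 9: 1000 XOR 1101 = 0101
  pos 10: 1011 XOR 1101 = 0110
  pos 11: 1101 XOR 1101 = 0000
Remainder = 000 (zero — the frame passes the CRC check).

000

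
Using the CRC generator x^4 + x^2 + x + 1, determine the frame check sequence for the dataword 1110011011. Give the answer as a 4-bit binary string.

Append 4 zeros: 11100110110000. Divide by 10111 (XOR where the leading bit is 1):
  pos 0: 11100 XOR 10111 = 01011
  pos 1: 10111 XOR 10111 = 00000
  pos 6: 10110 XOR 10111 = 00001
Remainder (last 4 bits) = 1000. This is the CRC / FCS.

1000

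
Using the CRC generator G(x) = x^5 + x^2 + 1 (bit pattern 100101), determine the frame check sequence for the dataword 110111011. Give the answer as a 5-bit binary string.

Append 5 zeros: 11011101100000. Divide by 100101 (XOR where the leading bit is 1):
  pos 0: 110111 XOR 100101 = 010010
  pos 1: 100100 XOR 100101 = 000001
  pos 6: 111000 XOR 100101 = 011101
  pos 7: 111010 XOR 100101 = 011111
  pos 8: 111110 XOR 100101 = 011011
Remainder (last 5 bits) = 11011. This is the CRC / FCS.

11011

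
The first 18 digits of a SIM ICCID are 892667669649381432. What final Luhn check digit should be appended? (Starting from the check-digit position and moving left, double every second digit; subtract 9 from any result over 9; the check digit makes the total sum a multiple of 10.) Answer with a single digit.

7

Partial digits right→left: 2 3 4 1 8 3 9 4 6 9 6 6 7 6 6 2 9 8
Double every second digit counting from the check-digit position (so the 1st, 3rd, 5th, ... of the partial from the right).
  doubled (with −9 where >9): 4 8 7 9 3 3 5 3 9 → sum 51
  kept as-is: 3 1 3 4 9 6 6 2 8 → sum 42
Total = 51 + 42 = 93.
Check digit = (10 − (93 mod 10)) mod 10 = 7.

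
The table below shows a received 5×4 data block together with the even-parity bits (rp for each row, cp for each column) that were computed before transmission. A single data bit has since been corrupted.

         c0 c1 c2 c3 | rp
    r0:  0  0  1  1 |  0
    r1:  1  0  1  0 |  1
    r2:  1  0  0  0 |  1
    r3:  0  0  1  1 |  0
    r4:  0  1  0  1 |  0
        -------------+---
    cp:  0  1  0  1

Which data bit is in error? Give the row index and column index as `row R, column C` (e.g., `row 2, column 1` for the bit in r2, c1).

row 1, column 2

Recompute each row's even parity and compare to rp:
  r0: data parity 0, sent rp 0 → ok
  r1: data parity 0, sent rp 1 → mismatch
  r2: data parity 1, sent rp 1 → ok
  r3: data parity 0, sent rp 0 → ok
  r4: data parity 0, sent rp 0 → ok
Recompute each column's even parity and compare to cp:
  c0: data parity 0, sent cp 0 → ok
  c1: data parity 1, sent cp 1 → ok
  c2: data parity 1, sent cp 0 → mismatch
  c3: data parity 1, sent cp 1 → ok
Exactly one row (r1) and one column (c2) fail → the flipped bit is at their intersection.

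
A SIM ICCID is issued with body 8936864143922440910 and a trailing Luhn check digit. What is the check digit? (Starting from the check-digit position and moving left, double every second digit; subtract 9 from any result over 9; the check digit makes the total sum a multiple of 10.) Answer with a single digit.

2

Partial digits right→left: 0 1 9 0 4 4 2 2 9 3 4 1 4 6 8 6 3 9 8
Double every second digit counting from the check-digit position (so the 1st, 3rd, 5th, ... of the partial from the right).
  doubled (with −9 where >9): 0 9 8 4 9 8 8 7 6 7 → sum 66
  kept as-is: 1 0 4 2 3 1 6 6 9 → sum 32
Total = 66 + 32 = 98.
Check digit = (10 − (98 mod 10)) mod 10 = 2.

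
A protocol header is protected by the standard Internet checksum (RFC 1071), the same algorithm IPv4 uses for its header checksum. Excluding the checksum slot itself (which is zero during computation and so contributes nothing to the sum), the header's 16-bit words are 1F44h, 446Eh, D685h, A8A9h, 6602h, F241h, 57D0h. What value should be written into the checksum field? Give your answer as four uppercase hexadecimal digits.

One's-complement addition (fold any carry out of bit 15 back into bit 0):
  0x1F44 + 0x446E = 0x063B2
  0x63B2 + 0xD685 = 0x13A37 → wrap carry → 0x3A38
  0x3A38 + 0xA8A9 = 0x0E2E1
  0xE2E1 + 0x6602 = 0x148E3 → wrap carry → 0x48E4
  0x48E4 + 0xF241 = 0x13B25 → wrap carry → 0x3B26
  0x3B26 + 0x57D0 = 0x092F6
One's-complement sum = 0x92F6.
Checksum = ~0x92F6 & 0xFFFF = 0x6D09.

6D09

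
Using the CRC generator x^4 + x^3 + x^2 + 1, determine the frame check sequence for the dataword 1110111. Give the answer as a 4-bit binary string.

1010

Append 4 zeros: 11101110000. Divide by 11101 (XOR where the leading bit is 1):
  pos 0: 11101 XOR 11101 = 00000
  pos 5: 11000 XOR 11101 = 00101
Remainder (last 4 bits) = 1010. This is the CRC / FCS.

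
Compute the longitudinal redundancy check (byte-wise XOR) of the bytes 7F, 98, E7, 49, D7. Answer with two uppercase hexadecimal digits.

XOR the bytes together:
  start with 0x7F
  0x7F ⊕ 0x98 = 0xE7
  0xE7 ⊕ 0xE7 = 0x00
  0x00 ⊕ 0x49 = 0x49
  0x49 ⊕ 0xD7 = 0x9E

9E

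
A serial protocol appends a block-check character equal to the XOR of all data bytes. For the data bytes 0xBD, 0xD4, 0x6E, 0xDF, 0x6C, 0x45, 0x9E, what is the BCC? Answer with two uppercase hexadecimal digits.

6F

XOR the bytes together:
  start with 0xBD
  0xBD ⊕ 0xD4 = 0x69
  0x69 ⊕ 0x6E = 0x07
  0x07 ⊕ 0xDF = 0xD8
  0xD8 ⊕ 0x6C = 0xB4
  0xB4 ⊕ 0x45 = 0xF1
  0xF1 ⊕ 0x9E = 0x6F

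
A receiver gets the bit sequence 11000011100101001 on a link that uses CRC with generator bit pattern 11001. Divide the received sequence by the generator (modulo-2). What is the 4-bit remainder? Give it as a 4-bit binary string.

Modulo-2 division of 11000011100101001 by 11001:
  pos 0: 11000 XOR 11001 = 00001
  pos 4: 10111 XOR 11001 = 01110
  pos 5: 11100 XOR 11001 = 00101
  pos 7: 10101 XOR 11001 = 01100
  pos 8: 11000 XOR 11001 = 00001
  pos 12: 11001 XOR 11001 = 00000
Remainder = 0000 (zero — the frame passes the CRC check).

0000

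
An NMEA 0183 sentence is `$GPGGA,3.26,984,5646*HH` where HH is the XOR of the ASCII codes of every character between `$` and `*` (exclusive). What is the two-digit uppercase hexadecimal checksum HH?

XOR the ASCII codes of the payload characters:
  'G' = 0x47 → acc = 0x47
  'P' = 0x50 → acc = 0x17
  'G' = 0x47 → acc = 0x50
  'G' = 0x47 → acc = 0x17
  'A' = 0x41 → acc = 0x56
  ',' = 0x2C → acc = 0x7A
  '3' = 0x33 → acc = 0x49
  '.' = 0x2E → acc = 0x67
  '2' = 0x32 → acc = 0x55
  '6' = 0x36 → acc = 0x63
  ',' = 0x2C → acc = 0x4F
  '9' = 0x39 → acc = 0x76
  '8' = 0x38 → acc = 0x4E
  '4' = 0x34 → acc = 0x7A
  ',' = 0x2C → acc = 0x56
  '5' = 0x35 → acc = 0x63
  '6' = 0x36 → acc = 0x55
  '4' = 0x34 → acc = 0x61
  '6' = 0x36 → acc = 0x57
Checksum = 0x57.

57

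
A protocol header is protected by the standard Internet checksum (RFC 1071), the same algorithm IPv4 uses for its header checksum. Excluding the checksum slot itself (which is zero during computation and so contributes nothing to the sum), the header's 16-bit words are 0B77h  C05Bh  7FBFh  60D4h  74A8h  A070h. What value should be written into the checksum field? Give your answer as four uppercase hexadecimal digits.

3E80

One's-complement addition (fold any carry out of bit 15 back into bit 0):
  0x0B77 + 0xC05B = 0x0CBD2
  0xCBD2 + 0x7FBF = 0x14B91 → wrap carry → 0x4B92
  0x4B92 + 0x60D4 = 0x0AC66
  0xAC66 + 0x74A8 = 0x1210E → wrap carry → 0x210F
  0x210F + 0xA070 = 0x0C17F
One's-complement sum = 0xC17F.
Checksum = ~0xC17F & 0xFFFF = 0x3E80.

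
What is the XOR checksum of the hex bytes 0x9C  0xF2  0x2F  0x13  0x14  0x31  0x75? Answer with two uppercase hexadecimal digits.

XOR the bytes together:
  start with 0x9C
  0x9C ⊕ 0xF2 = 0x6E
  0x6E ⊕ 0x2F = 0x41
  0x41 ⊕ 0x13 = 0x52
  0x52 ⊕ 0x14 = 0x46
  0x46 ⊕ 0x31 = 0x77
  0x77 ⊕ 0x75 = 0x02

02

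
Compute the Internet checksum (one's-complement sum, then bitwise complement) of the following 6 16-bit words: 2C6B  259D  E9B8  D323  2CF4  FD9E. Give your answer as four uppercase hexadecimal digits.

One's-complement addition (fold any carry out of bit 15 back into bit 0):
  0x2C6B + 0x259D = 0x05208
  0x5208 + 0xE9B8 = 0x13BC0 → wrap carry → 0x3BC1
  0x3BC1 + 0xD323 = 0x10EE4 → wrap carry → 0x0EE5
  0x0EE5 + 0x2CF4 = 0x03BD9
  0x3BD9 + 0xFD9E = 0x13977 → wrap carry → 0x3978
One's-complement sum = 0x3978.
Checksum = ~0x3978 & 0xFFFF = 0xC687.

C687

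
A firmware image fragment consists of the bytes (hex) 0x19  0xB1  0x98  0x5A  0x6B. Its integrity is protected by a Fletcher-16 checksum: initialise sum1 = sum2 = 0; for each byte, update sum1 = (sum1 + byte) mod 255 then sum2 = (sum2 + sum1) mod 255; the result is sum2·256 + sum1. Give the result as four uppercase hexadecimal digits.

2E29

Running sums (mod 255):
  after byte 0 (0x19): sum1=25, sum2=25
  after byte 1 (0xB1): sum1=202, sum2=227
  after byte 2 (0x98): sum1=99, sum2=71
  after byte 3 (0x5A): sum1=189, sum2=5
  after byte 4 (0x6B): sum1=41, sum2=46
Checksum = sum2·256 + sum1 = 46·256 + 41 = 11817 = 0x2E29.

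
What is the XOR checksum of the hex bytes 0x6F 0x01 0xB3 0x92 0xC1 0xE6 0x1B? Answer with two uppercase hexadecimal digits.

73

XOR the bytes together:
  start with 0x6F
  0x6F ⊕ 0x01 = 0x6E
  0x6E ⊕ 0xB3 = 0xDD
  0xDD ⊕ 0x92 = 0x4F
  0x4F ⊕ 0xC1 = 0x8E
  0x8E ⊕ 0xE6 = 0x68
  0x68 ⊕ 0x1B = 0x73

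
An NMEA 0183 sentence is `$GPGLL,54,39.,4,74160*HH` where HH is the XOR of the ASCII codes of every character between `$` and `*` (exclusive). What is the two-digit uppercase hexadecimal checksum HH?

75

XOR the ASCII codes of the payload characters:
  'G' = 0x47 → acc = 0x47
  'P' = 0x50 → acc = 0x17
  'G' = 0x47 → acc = 0x50
  'L' = 0x4C → acc = 0x1C
  'L' = 0x4C → acc = 0x50
  ',' = 0x2C → acc = 0x7C
  '5' = 0x35 → acc = 0x49
  '4' = 0x34 → acc = 0x7D
  ',' = 0x2C → acc = 0x51
  '3' = 0x33 → acc = 0x62
  '9' = 0x39 → acc = 0x5B
  '.' = 0x2E → acc = 0x75
  ',' = 0x2C → acc = 0x59
  '4' = 0x34 → acc = 0x6D
  ',' = 0x2C → acc = 0x41
  '7' = 0x37 → acc = 0x76
  '4' = 0x34 → acc = 0x42
  '1' = 0x31 → acc = 0x73
  '6' = 0x36 → acc = 0x45
  '0' = 0x30 → acc = 0x75
Checksum = 0x75.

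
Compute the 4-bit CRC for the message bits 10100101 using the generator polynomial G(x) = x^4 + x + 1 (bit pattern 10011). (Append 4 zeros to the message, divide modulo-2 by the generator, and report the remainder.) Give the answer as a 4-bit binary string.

Append 4 zeros: 101001010000. Divide by 10011 (XOR where the leading bit is 1):
  pos 0: 10100 XOR 10011 = 00111
  pos 2: 11110 XOR 10011 = 01101
  pos 3: 11011 XOR 10011 = 01000
  pos 4: 10000 XOR 10011 = 00011
  pos 7: 11000 XOR 10011 = 01011
Remainder (last 4 bits) = 1011. This is the CRC / FCS.

1011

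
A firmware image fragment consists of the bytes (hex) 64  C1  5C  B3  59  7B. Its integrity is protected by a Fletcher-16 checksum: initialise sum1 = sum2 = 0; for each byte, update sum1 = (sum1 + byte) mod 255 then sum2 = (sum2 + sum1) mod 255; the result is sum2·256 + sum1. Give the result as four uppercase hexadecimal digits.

DD0B

Running sums (mod 255):
  after byte 0 (64): sum1=100, sum2=100
  after byte 1 (C1): sum1=38, sum2=138
  after byte 2 (5C): sum1=130, sum2=13
  after byte 3 (B3): sum1=54, sum2=67
  after byte 4 (59): sum1=143, sum2=210
  after byte 5 (7B): sum1=11, sum2=221
Checksum = sum2·256 + sum1 = 221·256 + 11 = 56587 = 0xDD0B.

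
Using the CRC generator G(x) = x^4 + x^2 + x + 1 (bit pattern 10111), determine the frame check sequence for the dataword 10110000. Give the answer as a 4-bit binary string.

0001

Append 4 zeros: 101100000000. Divide by 10111 (XOR where the leading bit is 1):
  pos 0: 10110 XOR 10111 = 00001
  pos 4: 10000 XOR 10111 = 00111
  pos 6: 11100 XOR 10111 = 01011
  pos 7: 10110 XOR 10111 = 00001
Remainder (last 4 bits) = 0001. This is the CRC / FCS.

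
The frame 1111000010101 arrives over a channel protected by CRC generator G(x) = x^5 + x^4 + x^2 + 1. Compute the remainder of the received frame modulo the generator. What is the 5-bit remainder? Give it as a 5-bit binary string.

Modulo-2 division of 1111000010101 by 110101:
  pos 0: 111100 XOR 110101 = 001001
  pos 2: 100100 XOR 110101 = 010001
  pos 3: 100011 XOR 110101 = 010110
  pos 4: 101100 XOR 110101 = 011001
  pos 5: 110011 XOR 110101 = 000110
Remainder = 11001 (nonzero — an error is detected).

11001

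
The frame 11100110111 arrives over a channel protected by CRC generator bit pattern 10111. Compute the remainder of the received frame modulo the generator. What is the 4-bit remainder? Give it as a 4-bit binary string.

0000

Modulo-2 division of 11100110111 by 10111:
  pos 0: 11100 XOR 10111 = 01011
  pos 1: 10111 XOR 10111 = 00000
  pos 6: 10111 XOR 10111 = 00000
Remainder = 0000 (zero — the frame passes the CRC check).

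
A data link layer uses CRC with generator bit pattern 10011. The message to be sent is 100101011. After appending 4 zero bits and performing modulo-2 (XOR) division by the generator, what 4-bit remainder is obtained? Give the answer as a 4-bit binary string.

Append 4 zeros: 1001010110000. Divide by 10011 (XOR where the leading bit is 1):
  pos 0: 10010 XOR 10011 = 00001
  pos 4: 11011 XOR 10011 = 01000
  pos 5: 10000 XOR 10011 = 00011
  pos 8: 11000 XOR 10011 = 01011
Remainder (last 4 bits) = 1011. This is the CRC / FCS.

1011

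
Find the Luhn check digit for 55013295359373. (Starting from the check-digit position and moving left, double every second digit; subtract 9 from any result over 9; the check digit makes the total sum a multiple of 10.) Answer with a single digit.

Partial digits right→left: 3 7 3 9 5 3 5 9 2 3 1 0 5 5
Double every second digit counting from the check-digit position (so the 1st, 3rd, 5th, ... of the partial from the right).
  doubled (with −9 where >9): 6 6 1 1 4 2 1 → sum 21
  kept as-is: 7 9 3 9 3 0 5 → sum 36
Total = 21 + 36 = 57.
Check digit = (10 − (57 mod 10)) mod 10 = 3.

3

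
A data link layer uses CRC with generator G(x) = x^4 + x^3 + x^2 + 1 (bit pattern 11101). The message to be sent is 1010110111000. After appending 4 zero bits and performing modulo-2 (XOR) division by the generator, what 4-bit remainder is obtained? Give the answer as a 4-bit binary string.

Append 4 zeros: 10101101110000000. Divide by 11101 (XOR where the leading bit is 1):
  pos 0: 10101 XOR 11101 = 01000
  pos 1: 10001 XOR 11101 = 01100
  pos 2: 11000 XOR 11101 = 00101
  pos 4: 10111 XOR 11101 = 01010
  pos 5: 10101 XOR 11101 = 01000
  pos 6: 10000 XOR 11101 = 01101
  pos 7: 11010 XOR 11101 = 00111
  pos 9: 11100 XOR 11101 = 00001
Remainder (last 4 bits) = 1000. This is the CRC / FCS.

1000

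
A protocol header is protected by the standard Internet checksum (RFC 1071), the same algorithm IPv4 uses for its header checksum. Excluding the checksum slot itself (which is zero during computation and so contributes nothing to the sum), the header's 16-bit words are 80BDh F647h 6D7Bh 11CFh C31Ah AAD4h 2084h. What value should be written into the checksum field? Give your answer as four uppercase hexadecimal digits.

One's-complement addition (fold any carry out of bit 15 back into bit 0):
  0x80BD + 0xF647 = 0x17704 → wrap carry → 0x7705
  0x7705 + 0x6D7B = 0x0E480
  0xE480 + 0x11CF = 0x0F64F
  0xF64F + 0xC31A = 0x1B969 → wrap carry → 0xB96A
  0xB96A + 0xAAD4 = 0x1643E → wrap carry → 0x643F
  0x643F + 0x2084 = 0x084C3
One's-complement sum = 0x84C3.
Checksum = ~0x84C3 & 0xFFFF = 0x7B3C.

7B3C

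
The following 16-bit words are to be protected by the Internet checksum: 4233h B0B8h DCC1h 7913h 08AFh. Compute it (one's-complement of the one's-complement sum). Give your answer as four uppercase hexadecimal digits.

One's-complement addition (fold any carry out of bit 15 back into bit 0):
  0x4233 + 0xB0B8 = 0x0F2EB
  0xF2EB + 0xDCC1 = 0x1CFAC → wrap carry → 0xCFAD
  0xCFAD + 0x7913 = 0x148C0 → wrap carry → 0x48C1
  0x48C1 + 0x08AF = 0x05170
One's-complement sum = 0x5170.
Checksum = ~0x5170 & 0xFFFF = 0xAE8F.

AE8F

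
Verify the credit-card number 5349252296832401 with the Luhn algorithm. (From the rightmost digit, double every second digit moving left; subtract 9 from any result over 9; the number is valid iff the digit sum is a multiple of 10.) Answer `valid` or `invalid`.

valid

From the right, keep odd positions and double even positions (subtract 9 from any doubled value over 9):
  doubled (positions 2,4,...): 0 4 7 9 4 4 8 1 → sum 37
  kept (positions 1,3,...): 1 4 3 6 2 5 9 3 → sum 33
Total = 70.
70 mod 10 = 0, so the number is valid.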